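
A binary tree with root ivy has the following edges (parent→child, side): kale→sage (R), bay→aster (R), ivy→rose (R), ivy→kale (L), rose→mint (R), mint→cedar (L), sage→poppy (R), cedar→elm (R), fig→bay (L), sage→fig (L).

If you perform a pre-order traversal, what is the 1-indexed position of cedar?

10

Pre-order visits the node, then its left subtree, then its right subtree.
Visit ivy.
At ivy: go left to kale.
  Visit kale.
  At kale: no left child.
  At kale: go right to sage.
    Visit sage.
    At sage: go left to fig.
      Visit fig.
      At fig: go left to bay.
        Visit bay.
        At bay: no left child.
        At bay: go right to aster.
          aster is a leaf — visit aster.
      At fig: no right child.
    At sage: go right to poppy.
      poppy is a leaf — visit poppy.
At ivy: go right to rose.
  Visit rose.
  At rose: no left child.
  At rose: go right to mint.
    Visit mint.
    At mint: go left to cedar.
      Visit cedar.
      At cedar: no left child.
      At cedar: go right to elm.
        elm is a leaf — visit elm.
    At mint: no right child.
Full pre-order sequence: ivy, kale, sage, fig, bay, aster, poppy, rose, mint, cedar, elm.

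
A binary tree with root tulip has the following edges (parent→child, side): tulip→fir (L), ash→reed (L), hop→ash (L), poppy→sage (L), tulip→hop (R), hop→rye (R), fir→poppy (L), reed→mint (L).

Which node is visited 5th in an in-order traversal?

mint

In-order visits the left subtree, then the node, then the right subtree.
At tulip: go left to fir.
  At fir: go left to poppy.
    At poppy: go left to sage.
      sage is a leaf — visit sage.
    Visit poppy.
    At poppy: no right child.
  Visit fir.
  At fir: no right child.
Visit tulip.
At tulip: go right to hop.
  At hop: go left to ash.
    At ash: go left to reed.
      At reed: go left to mint.
        mint is a leaf — visit mint.
      Visit reed.
      At reed: no right child.
    Visit ash.
    At ash: no right child.
  Visit hop.
  At hop: go right to rye.
    rye is a leaf — visit rye.
Full in-order sequence: sage, poppy, fir, tulip, mint, reed, ash, hop, rye.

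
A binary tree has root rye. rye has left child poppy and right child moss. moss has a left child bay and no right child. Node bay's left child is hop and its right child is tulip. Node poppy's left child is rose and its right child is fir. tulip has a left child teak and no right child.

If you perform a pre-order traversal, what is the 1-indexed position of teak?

Pre-order visits the node, then its left subtree, then its right subtree.
Visit rye.
At rye: go left to poppy.
  Visit poppy.
  At poppy: go left to rose.
    rose is a leaf — visit rose.
  At poppy: go right to fir.
    fir is a leaf — visit fir.
At rye: go right to moss.
  Visit moss.
  At moss: go left to bay.
    Visit bay.
    At bay: go left to hop.
      hop is a leaf — visit hop.
    At bay: go right to tulip.
      Visit tulip.
      At tulip: go left to teak.
        teak is a leaf — visit teak.
      At tulip: no right child.
  At moss: no right child.
Full pre-order sequence: rye, poppy, rose, fir, moss, bay, hop, tulip, teak.

9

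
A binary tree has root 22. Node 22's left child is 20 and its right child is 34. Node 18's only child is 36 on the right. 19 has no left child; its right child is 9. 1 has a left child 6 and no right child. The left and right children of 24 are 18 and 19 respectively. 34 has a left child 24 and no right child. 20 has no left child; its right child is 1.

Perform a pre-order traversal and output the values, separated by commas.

22, 20, 1, 6, 34, 24, 18, 36, 19, 9

Pre-order visits the node, then its left subtree, then its right subtree.
Visit 22.
At 22: go left to 20.
  Visit 20.
  At 20: no left child.
  At 20: go right to 1.
    Visit 1.
    At 1: go left to 6.
      6 is a leaf — visit 6.
    At 1: no right child.
At 22: go right to 34.
  Visit 34.
  At 34: go left to 24.
    Visit 24.
    At 24: go left to 18.
      Visit 18.
      At 18: no left child.
      At 18: go right to 36.
        36 is a leaf — visit 36.
    At 24: go right to 19.
      Visit 19.
      At 19: no left child.
      At 19: go right to 9.
        9 is a leaf — visit 9.
  At 34: no right child.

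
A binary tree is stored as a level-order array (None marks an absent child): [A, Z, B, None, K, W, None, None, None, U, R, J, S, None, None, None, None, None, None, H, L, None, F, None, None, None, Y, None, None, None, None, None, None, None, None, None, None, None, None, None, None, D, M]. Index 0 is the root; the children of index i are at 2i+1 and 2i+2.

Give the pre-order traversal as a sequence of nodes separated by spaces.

Pre-order visits the node, then its left subtree, then its right subtree.
Visit A.
At A: go left to Z.
  Visit Z.
  At Z: no left child.
  At Z: go right to K.
    Visit K.
    At K: go left to U.
      Visit U.
      At U: go left to H.
        H is a leaf — visit H.
      At U: go right to L.
        Visit L.
        At L: go left to D.
          D is a leaf — visit D.
        At L: go right to M.
          M is a leaf — visit M.
    At K: go right to R.
      Visit R.
      At R: no left child.
      At R: go right to F.
        F is a leaf — visit F.
At A: go right to B.
  Visit B.
  At B: go left to W.
    Visit W.
    At W: go left to J.
      J is a leaf — visit J.
    At W: go right to S.
      Visit S.
      At S: no left child.
      At S: go right to Y.
        Y is a leaf — visit Y.
  At B: no right child.

A Z K U H L D M R F B W J S Y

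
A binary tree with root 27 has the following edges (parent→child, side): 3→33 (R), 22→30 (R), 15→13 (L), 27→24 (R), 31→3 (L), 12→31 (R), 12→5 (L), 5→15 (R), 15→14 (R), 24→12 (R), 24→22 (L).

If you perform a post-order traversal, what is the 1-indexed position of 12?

Post-order visits the left subtree, then the right subtree, then the node.
At 27: no left child.
At 27: go right to 24.
  At 24: go left to 22.
    At 22: no left child.
    At 22: go right to 30.
      30 is a leaf — visit 30.
    Visit 22.
  At 24: go right to 12.
    At 12: go left to 5.
      At 5: no left child.
      At 5: go right to 15.
        At 15: go left to 13.
          13 is a leaf — visit 13.
        At 15: go right to 14.
          14 is a leaf — visit 14.
        Visit 15.
      Visit 5.
    At 12: go right to 31.
      At 31: go left to 3.
        At 3: no left child.
        At 3: go right to 33.
          33 is a leaf — visit 33.
        Visit 3.
      At 31: no right child.
      Visit 31.
    Visit 12.
  Visit 24.
Visit 27.
Full post-order sequence: 30, 22, 13, 14, 15, 5, 33, 3, 31, 12, 24, 27.

10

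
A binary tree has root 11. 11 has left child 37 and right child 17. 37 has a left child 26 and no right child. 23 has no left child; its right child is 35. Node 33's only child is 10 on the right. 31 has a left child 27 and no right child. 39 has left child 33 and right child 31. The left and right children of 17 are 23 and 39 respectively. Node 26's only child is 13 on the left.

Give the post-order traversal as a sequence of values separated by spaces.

Post-order visits the left subtree, then the right subtree, then the node.
At 11: go left to 37.
  At 37: go left to 26.
    At 26: go left to 13.
      13 is a leaf — visit 13.
    At 26: no right child.
    Visit 26.
  At 37: no right child.
  Visit 37.
At 11: go right to 17.
  At 17: go left to 23.
    At 23: no left child.
    At 23: go right to 35.
      35 is a leaf — visit 35.
    Visit 23.
  At 17: go right to 39.
    At 39: go left to 33.
      At 33: no left child.
      At 33: go right to 10.
        10 is a leaf — visit 10.
      Visit 33.
    At 39: go right to 31.
      At 31: go left to 27.
        27 is a leaf — visit 27.
      At 31: no right child.
      Visit 31.
    Visit 39.
  Visit 17.
Visit 11.

13 26 37 35 23 10 33 27 31 39 17 11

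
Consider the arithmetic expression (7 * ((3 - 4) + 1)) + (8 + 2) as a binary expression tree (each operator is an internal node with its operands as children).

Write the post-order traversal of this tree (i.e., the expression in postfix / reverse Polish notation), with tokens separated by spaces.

7 3 4 - 1 + * 8 2 + +

Post-order on an expression tree gives postfix notation: for each operator, emit left operand, right operand, then the operator.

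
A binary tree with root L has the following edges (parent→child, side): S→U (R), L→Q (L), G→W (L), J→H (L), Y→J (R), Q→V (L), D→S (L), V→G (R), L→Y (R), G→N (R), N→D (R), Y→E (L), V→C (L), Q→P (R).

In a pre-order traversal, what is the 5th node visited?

G

Pre-order visits the node, then its left subtree, then its right subtree.
Visit L.
At L: go left to Q.
  Visit Q.
  At Q: go left to V.
    Visit V.
    At V: go left to C.
      C is a leaf — visit C.
    At V: go right to G.
      Visit G.
      At G: go left to W.
        W is a leaf — visit W.
      At G: go right to N.
        Visit N.
        At N: no left child.
        At N: go right to D.
          Visit D.
          At D: go left to S.
            Visit S.
            At S: no left child.
            At S: go right to U.
              U is a leaf — visit U.
          At D: no right child.
  At Q: go right to P.
    P is a leaf — visit P.
At L: go right to Y.
  Visit Y.
  At Y: go left to E.
    E is a leaf — visit E.
  At Y: go right to J.
    Visit J.
    At J: go left to H.
      H is a leaf — visit H.
    At J: no right child.
Full pre-order sequence: L, Q, V, C, G, W, N, D, S, U, P, Y, E, J, H.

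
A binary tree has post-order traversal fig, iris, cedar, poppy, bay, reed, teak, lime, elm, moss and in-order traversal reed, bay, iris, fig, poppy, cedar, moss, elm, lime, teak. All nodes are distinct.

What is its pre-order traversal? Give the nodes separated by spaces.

moss reed bay poppy iris fig cedar elm lime teak

The last element of post-order is the root; it splits in-order into left and right subtrees.
Root moss: left subtree has 6 nodes {reed, bay, iris, fig, poppy, cedar}, right has 3 {elm, lime, teak}.
  Root reed: left subtree has 0 nodes { }, right has 5 {bay, iris, fig, poppy, cedar}.
    Root bay: left subtree has 0 nodes { }, right has 4 {iris, fig, poppy, cedar}.
      Root poppy: left subtree has 2 nodes {iris, fig}, right has 1 {cedar}.
        Root iris: left subtree has 0 nodes { }, right has 1 {fig}.
  Root elm: left subtree has 0 nodes { }, right has 2 {lime, teak}.
    Root lime: left subtree has 0 nodes { }, right has 1 {teak}.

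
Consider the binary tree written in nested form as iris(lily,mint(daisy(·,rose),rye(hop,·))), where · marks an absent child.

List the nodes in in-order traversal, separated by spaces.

lily iris daisy rose mint hop rye

In-order visits the left subtree, then the node, then the right subtree.
At iris: go left to lily.
  lily is a leaf — visit lily.
Visit iris.
At iris: go right to mint.
  At mint: go left to daisy.
    At daisy: no left child.
    Visit daisy.
    At daisy: go right to rose.
      rose is a leaf — visit rose.
  Visit mint.
  At mint: go right to rye.
    At rye: go left to hop.
      hop is a leaf — visit hop.
    Visit rye.
    At rye: no right child.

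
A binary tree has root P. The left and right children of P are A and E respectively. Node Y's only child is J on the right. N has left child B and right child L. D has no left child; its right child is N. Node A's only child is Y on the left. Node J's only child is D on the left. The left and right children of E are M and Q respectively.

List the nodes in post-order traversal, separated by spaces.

B L N D J Y A M Q E P

Post-order visits the left subtree, then the right subtree, then the node.
At P: go left to A.
  At A: go left to Y.
    At Y: no left child.
    At Y: go right to J.
      At J: go left to D.
        At D: no left child.
        At D: go right to N.
          At N: go left to B.
            B is a leaf — visit B.
          At N: go right to L.
            L is a leaf — visit L.
          Visit N.
        Visit D.
      At J: no right child.
      Visit J.
    Visit Y.
  At A: no right child.
  Visit A.
At P: go right to E.
  At E: go left to M.
    M is a leaf — visit M.
  At E: go right to Q.
    Q is a leaf — visit Q.
  Visit E.
Visit P.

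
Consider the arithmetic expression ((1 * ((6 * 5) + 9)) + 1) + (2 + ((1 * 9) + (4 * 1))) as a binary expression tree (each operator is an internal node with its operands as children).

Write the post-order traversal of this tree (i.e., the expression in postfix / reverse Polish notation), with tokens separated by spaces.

Post-order on an expression tree gives postfix notation: for each operator, emit left operand, right operand, then the operator.

1 6 5 * 9 + * 1 + 2 1 9 * 4 1 * + + +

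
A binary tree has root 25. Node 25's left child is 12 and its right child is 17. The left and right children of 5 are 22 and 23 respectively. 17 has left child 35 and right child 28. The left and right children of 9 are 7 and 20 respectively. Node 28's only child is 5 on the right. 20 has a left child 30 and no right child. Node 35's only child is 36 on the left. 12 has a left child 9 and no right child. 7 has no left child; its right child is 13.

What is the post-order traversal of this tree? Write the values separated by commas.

Post-order visits the left subtree, then the right subtree, then the node.
At 25: go left to 12.
  At 12: go left to 9.
    At 9: go left to 7.
      At 7: no left child.
      At 7: go right to 13.
        13 is a leaf — visit 13.
      Visit 7.
    At 9: go right to 20.
      At 20: go left to 30.
        30 is a leaf — visit 30.
      At 20: no right child.
      Visit 20.
    Visit 9.
  At 12: no right child.
  Visit 12.
At 25: go right to 17.
  At 17: go left to 35.
    At 35: go left to 36.
      36 is a leaf — visit 36.
    At 35: no right child.
    Visit 35.
  At 17: go right to 28.
    At 28: no left child.
    At 28: go right to 5.
      At 5: go left to 22.
        22 is a leaf — visit 22.
      At 5: go right to 23.
        23 is a leaf — visit 23.
      Visit 5.
    Visit 28.
  Visit 17.
Visit 25.

13, 7, 30, 20, 9, 12, 36, 35, 22, 23, 5, 28, 17, 25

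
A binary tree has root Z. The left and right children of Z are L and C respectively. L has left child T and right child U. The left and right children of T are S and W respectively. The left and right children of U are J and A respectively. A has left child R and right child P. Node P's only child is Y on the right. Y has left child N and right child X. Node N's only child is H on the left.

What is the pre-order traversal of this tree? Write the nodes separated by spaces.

Pre-order visits the node, then its left subtree, then its right subtree.
Visit Z.
At Z: go left to L.
  Visit L.
  At L: go left to T.
    Visit T.
    At T: go left to S.
      S is a leaf — visit S.
    At T: go right to W.
      W is a leaf — visit W.
  At L: go right to U.
    Visit U.
    At U: go left to J.
      J is a leaf — visit J.
    At U: go right to A.
      Visit A.
      At A: go left to R.
        R is a leaf — visit R.
      At A: go right to P.
        Visit P.
        At P: no left child.
        At P: go right to Y.
          Visit Y.
          At Y: go left to N.
            Visit N.
            At N: go left to H.
              H is a leaf — visit H.
            At N: no right child.
          At Y: go right to X.
            X is a leaf — visit X.
At Z: go right to C.
  C is a leaf — visit C.

Z L T S W U J A R P Y N H X C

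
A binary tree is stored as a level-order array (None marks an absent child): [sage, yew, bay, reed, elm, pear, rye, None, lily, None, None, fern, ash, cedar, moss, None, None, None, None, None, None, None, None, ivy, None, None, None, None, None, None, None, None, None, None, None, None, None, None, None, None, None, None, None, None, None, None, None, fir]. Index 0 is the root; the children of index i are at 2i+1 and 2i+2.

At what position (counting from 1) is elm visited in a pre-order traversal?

Pre-order visits the node, then its left subtree, then its right subtree.
Visit sage.
At sage: go left to yew.
  Visit yew.
  At yew: go left to reed.
    Visit reed.
    At reed: no left child.
    At reed: go right to lily.
      lily is a leaf — visit lily.
  At yew: go right to elm.
    elm is a leaf — visit elm.
At sage: go right to bay.
  Visit bay.
  At bay: go left to pear.
    Visit pear.
    At pear: go left to fern.
      Visit fern.
      At fern: go left to ivy.
        Visit ivy.
        At ivy: go left to fir.
          fir is a leaf — visit fir.
        At ivy: no right child.
      At fern: no right child.
    At pear: go right to ash.
      ash is a leaf — visit ash.
  At bay: go right to rye.
    Visit rye.
    At rye: go left to cedar.
      cedar is a leaf — visit cedar.
    At rye: go right to moss.
      moss is a leaf — visit moss.
Full pre-order sequence: sage, yew, reed, lily, elm, bay, pear, fern, ivy, fir, ash, rye, cedar, moss.

5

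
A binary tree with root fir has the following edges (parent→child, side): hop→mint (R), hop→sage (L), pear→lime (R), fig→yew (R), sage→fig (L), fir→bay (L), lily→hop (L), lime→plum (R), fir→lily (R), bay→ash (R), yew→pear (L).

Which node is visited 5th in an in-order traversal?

In-order visits the left subtree, then the node, then the right subtree.
At fir: go left to bay.
  At bay: no left child.
  Visit bay.
  At bay: go right to ash.
    ash is a leaf — visit ash.
Visit fir.
At fir: go right to lily.
  At lily: go left to hop.
    At hop: go left to sage.
      At sage: go left to fig.
        At fig: no left child.
        Visit fig.
        At fig: go right to yew.
          At yew: go left to pear.
            At pear: no left child.
            Visit pear.
            At pear: go right to lime.
              At lime: no left child.
              Visit lime.
              At lime: go right to plum.
                plum is a leaf — visit plum.
          Visit yew.
          At yew: no right child.
      Visit sage.
      At sage: no right child.
    Visit hop.
    At hop: go right to mint.
      mint is a leaf — visit mint.
  Visit lily.
  At lily: no right child.
Full in-order sequence: bay, ash, fir, fig, pear, lime, plum, yew, sage, hop, mint, lily.

pear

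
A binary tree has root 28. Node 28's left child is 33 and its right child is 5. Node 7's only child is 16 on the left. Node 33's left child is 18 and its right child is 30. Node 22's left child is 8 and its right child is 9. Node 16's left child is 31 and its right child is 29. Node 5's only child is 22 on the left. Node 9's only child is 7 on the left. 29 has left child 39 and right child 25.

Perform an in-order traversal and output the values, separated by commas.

18, 33, 30, 28, 8, 22, 31, 16, 39, 29, 25, 7, 9, 5

In-order visits the left subtree, then the node, then the right subtree.
At 28: go left to 33.
  At 33: go left to 18.
    18 is a leaf — visit 18.
  Visit 33.
  At 33: go right to 30.
    30 is a leaf — visit 30.
Visit 28.
At 28: go right to 5.
  At 5: go left to 22.
    At 22: go left to 8.
      8 is a leaf — visit 8.
    Visit 22.
    At 22: go right to 9.
      At 9: go left to 7.
        At 7: go left to 16.
          At 16: go left to 31.
            31 is a leaf — visit 31.
          Visit 16.
          At 16: go right to 29.
            At 29: go left to 39.
              39 is a leaf — visit 39.
            Visit 29.
            At 29: go right to 25.
              25 is a leaf — visit 25.
        Visit 7.
        At 7: no right child.
      Visit 9.
      At 9: no right child.
  Visit 5.
  At 5: no right child.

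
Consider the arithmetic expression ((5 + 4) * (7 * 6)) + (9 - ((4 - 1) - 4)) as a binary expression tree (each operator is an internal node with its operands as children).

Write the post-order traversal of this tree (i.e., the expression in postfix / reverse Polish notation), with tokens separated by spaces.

5 4 + 7 6 * * 9 4 1 - 4 - - +

Post-order on an expression tree gives postfix notation: for each operator, emit left operand, right operand, then the operator.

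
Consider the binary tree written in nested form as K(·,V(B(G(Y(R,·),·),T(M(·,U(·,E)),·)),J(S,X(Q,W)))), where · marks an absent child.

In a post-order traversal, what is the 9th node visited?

S

Post-order visits the left subtree, then the right subtree, then the node.
At K: no left child.
At K: go right to V.
  At V: go left to B.
    At B: go left to G.
      At G: go left to Y.
        At Y: go left to R.
          R is a leaf — visit R.
        At Y: no right child.
        Visit Y.
      At G: no right child.
      Visit G.
    At B: go right to T.
      At T: go left to M.
        At M: no left child.
        At M: go right to U.
          At U: no left child.
          At U: go right to E.
            E is a leaf — visit E.
          Visit U.
        Visit M.
      At T: no right child.
      Visit T.
    Visit B.
  At V: go right to J.
    At J: go left to S.
      S is a leaf — visit S.
    At J: go right to X.
      At X: go left to Q.
        Q is a leaf — visit Q.
      At X: go right to W.
        W is a leaf — visit W.
      Visit X.
    Visit J.
  Visit V.
Visit K.
Full post-order sequence: R, Y, G, E, U, M, T, B, S, Q, W, X, J, V, K.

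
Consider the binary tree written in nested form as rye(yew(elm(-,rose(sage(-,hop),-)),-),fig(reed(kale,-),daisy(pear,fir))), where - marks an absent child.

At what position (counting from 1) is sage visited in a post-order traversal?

2

Post-order visits the left subtree, then the right subtree, then the node.
At rye: go left to yew.
  At yew: go left to elm.
    At elm: no left child.
    At elm: go right to rose.
      At rose: go left to sage.
        At sage: no left child.
        At sage: go right to hop.
          hop is a leaf — visit hop.
        Visit sage.
      At rose: no right child.
      Visit rose.
    Visit elm.
  At yew: no right child.
  Visit yew.
At rye: go right to fig.
  At fig: go left to reed.
    At reed: go left to kale.
      kale is a leaf — visit kale.
    At reed: no right child.
    Visit reed.
  At fig: go right to daisy.
    At daisy: go left to pear.
      pear is a leaf — visit pear.
    At daisy: go right to fir.
      fir is a leaf — visit fir.
    Visit daisy.
  Visit fig.
Visit rye.
Full post-order sequence: hop, sage, rose, elm, yew, kale, reed, pear, fir, daisy, fig, rye.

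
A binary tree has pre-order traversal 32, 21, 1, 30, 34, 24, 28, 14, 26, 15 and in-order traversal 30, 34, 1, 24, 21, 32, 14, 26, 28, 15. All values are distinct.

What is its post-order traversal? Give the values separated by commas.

The first element of pre-order is the root; it splits in-order into left and right subtrees.
Root 32: left subtree has 5 nodes {30, 34, 1, 24, 21}, right has 4 {14, 26, 28, 15}.
  Root 21: left subtree has 4 nodes {30, 34, 1, 24}, right has 0 { }.
    Root 1: left subtree has 2 nodes {30, 34}, right has 1 {24}.
      Root 30: left subtree has 0 nodes { }, right has 1 {34}.
  Root 28: left subtree has 2 nodes {14, 26}, right has 1 {15}.
    Root 14: left subtree has 0 nodes { }, right has 1 {26}.

34, 30, 24, 1, 21, 26, 14, 15, 28, 32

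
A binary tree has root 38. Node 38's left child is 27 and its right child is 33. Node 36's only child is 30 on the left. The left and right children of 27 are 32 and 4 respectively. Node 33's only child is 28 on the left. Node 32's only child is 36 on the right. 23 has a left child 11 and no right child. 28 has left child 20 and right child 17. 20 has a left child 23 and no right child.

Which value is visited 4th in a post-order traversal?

Post-order visits the left subtree, then the right subtree, then the node.
At 38: go left to 27.
  At 27: go left to 32.
    At 32: no left child.
    At 32: go right to 36.
      At 36: go left to 30.
        30 is a leaf — visit 30.
      At 36: no right child.
      Visit 36.
    Visit 32.
  At 27: go right to 4.
    4 is a leaf — visit 4.
  Visit 27.
At 38: go right to 33.
  At 33: go left to 28.
    At 28: go left to 20.
      At 20: go left to 23.
        At 23: go left to 11.
          11 is a leaf — visit 11.
        At 23: no right child.
        Visit 23.
      At 20: no right child.
      Visit 20.
    At 28: go right to 17.
      17 is a leaf — visit 17.
    Visit 28.
  At 33: no right child.
  Visit 33.
Visit 38.
Full post-order sequence: 30, 36, 32, 4, 27, 11, 23, 20, 17, 28, 33, 38.

4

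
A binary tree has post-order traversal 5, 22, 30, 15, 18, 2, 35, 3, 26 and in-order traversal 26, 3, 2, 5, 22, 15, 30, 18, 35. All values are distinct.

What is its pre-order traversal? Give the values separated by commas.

26, 3, 35, 2, 18, 15, 22, 5, 30

The last element of post-order is the root; it splits in-order into left and right subtrees.
Root 26: left subtree has 0 nodes { }, right has 8 {3, 2, 5, 22, 15, 30, 18, 35}.
  Root 3: left subtree has 0 nodes { }, right has 7 {2, 5, 22, 15, 30, 18, 35}.
    Root 35: left subtree has 6 nodes {2, 5, 22, 15, 30, 18}, right has 0 { }.
      Root 2: left subtree has 0 nodes { }, right has 5 {5, 22, 15, 30, 18}.
        Root 18: left subtree has 4 nodes {5, 22, 15, 30}, right has 0 { }.
          Root 15: left subtree has 2 nodes {5, 22}, right has 1 {30}.
            Root 22: left subtree has 1 node {5}, right has 0 { }.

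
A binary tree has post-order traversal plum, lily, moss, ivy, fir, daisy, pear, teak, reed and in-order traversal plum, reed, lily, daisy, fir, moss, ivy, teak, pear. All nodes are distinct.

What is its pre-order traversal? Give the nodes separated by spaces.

reed plum teak daisy lily fir ivy moss pear

The last element of post-order is the root; it splits in-order into left and right subtrees.
Root reed: left subtree has 1 node {plum}, right has 7 {lily, daisy, fir, moss, ivy, teak, pear}.
  Root teak: left subtree has 5 nodes {lily, daisy, fir, moss, ivy}, right has 1 {pear}.
    Root daisy: left subtree has 1 node {lily}, right has 3 {fir, moss, ivy}.
      Root fir: left subtree has 0 nodes { }, right has 2 {moss, ivy}.
        Root ivy: left subtree has 1 node {moss}, right has 0 { }.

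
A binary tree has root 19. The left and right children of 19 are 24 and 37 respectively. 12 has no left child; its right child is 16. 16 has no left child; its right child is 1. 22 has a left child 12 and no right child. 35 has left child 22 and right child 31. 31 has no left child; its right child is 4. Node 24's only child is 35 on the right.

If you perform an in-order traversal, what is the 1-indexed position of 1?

4

In-order visits the left subtree, then the node, then the right subtree.
At 19: go left to 24.
  At 24: no left child.
  Visit 24.
  At 24: go right to 35.
    At 35: go left to 22.
      At 22: go left to 12.
        At 12: no left child.
        Visit 12.
        At 12: go right to 16.
          At 16: no left child.
          Visit 16.
          At 16: go right to 1.
            1 is a leaf — visit 1.
      Visit 22.
      At 22: no right child.
    Visit 35.
    At 35: go right to 31.
      At 31: no left child.
      Visit 31.
      At 31: go right to 4.
        4 is a leaf — visit 4.
Visit 19.
At 19: go right to 37.
  37 is a leaf — visit 37.
Full in-order sequence: 24, 12, 16, 1, 22, 35, 31, 4, 19, 37.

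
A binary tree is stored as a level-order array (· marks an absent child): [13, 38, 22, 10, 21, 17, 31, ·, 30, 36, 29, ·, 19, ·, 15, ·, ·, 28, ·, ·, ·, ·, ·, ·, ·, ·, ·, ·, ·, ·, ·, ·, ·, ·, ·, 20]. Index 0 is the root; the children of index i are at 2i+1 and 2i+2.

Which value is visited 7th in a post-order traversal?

Post-order visits the left subtree, then the right subtree, then the node.
At 13: go left to 38.
  At 38: go left to 10.
    At 10: no left child.
    At 10: go right to 30.
      At 30: go left to 28.
        At 28: go left to 20.
          20 is a leaf — visit 20.
        At 28: no right child.
        Visit 28.
      At 30: no right child.
      Visit 30.
    Visit 10.
  At 38: go right to 21.
    At 21: go left to 36.
      36 is a leaf — visit 36.
    At 21: go right to 29.
      29 is a leaf — visit 29.
    Visit 21.
  Visit 38.
At 13: go right to 22.
  At 22: go left to 17.
    At 17: no left child.
    At 17: go right to 19.
      19 is a leaf — visit 19.
    Visit 17.
  At 22: go right to 31.
    At 31: no left child.
    At 31: go right to 15.
      15 is a leaf — visit 15.
    Visit 31.
  Visit 22.
Visit 13.
Full post-order sequence: 20, 28, 30, 10, 36, 29, 21, 38, 19, 17, 15, 31, 22, 13.

21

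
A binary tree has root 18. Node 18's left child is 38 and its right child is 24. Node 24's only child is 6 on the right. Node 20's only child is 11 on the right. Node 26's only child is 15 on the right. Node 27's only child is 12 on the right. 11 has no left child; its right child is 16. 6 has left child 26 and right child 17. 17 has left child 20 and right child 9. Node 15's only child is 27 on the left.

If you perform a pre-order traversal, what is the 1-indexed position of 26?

Pre-order visits the node, then its left subtree, then its right subtree.
Visit 18.
At 18: go left to 38.
  38 is a leaf — visit 38.
At 18: go right to 24.
  Visit 24.
  At 24: no left child.
  At 24: go right to 6.
    Visit 6.
    At 6: go left to 26.
      Visit 26.
      At 26: no left child.
      At 26: go right to 15.
        Visit 15.
        At 15: go left to 27.
          Visit 27.
          At 27: no left child.
          At 27: go right to 12.
            12 is a leaf — visit 12.
        At 15: no right child.
    At 6: go right to 17.
      Visit 17.
      At 17: go left to 20.
        Visit 20.
        At 20: no left child.
        At 20: go right to 11.
          Visit 11.
          At 11: no left child.
          At 11: go right to 16.
            16 is a leaf — visit 16.
      At 17: go right to 9.
        9 is a leaf — visit 9.
Full pre-order sequence: 18, 38, 24, 6, 26, 15, 27, 12, 17, 20, 11, 16, 9.

5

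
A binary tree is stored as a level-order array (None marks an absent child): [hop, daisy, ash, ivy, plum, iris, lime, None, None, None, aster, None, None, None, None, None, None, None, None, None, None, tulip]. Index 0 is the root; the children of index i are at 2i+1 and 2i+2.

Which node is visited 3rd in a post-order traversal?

Post-order visits the left subtree, then the right subtree, then the node.
At hop: go left to daisy.
  At daisy: go left to ivy.
    ivy is a leaf — visit ivy.
  At daisy: go right to plum.
    At plum: no left child.
    At plum: go right to aster.
      At aster: go left to tulip.
        tulip is a leaf — visit tulip.
      At aster: no right child.
      Visit aster.
    Visit plum.
  Visit daisy.
At hop: go right to ash.
  At ash: go left to iris.
    iris is a leaf — visit iris.
  At ash: go right to lime.
    lime is a leaf — visit lime.
  Visit ash.
Visit hop.
Full post-order sequence: ivy, tulip, aster, plum, daisy, iris, lime, ash, hop.

aster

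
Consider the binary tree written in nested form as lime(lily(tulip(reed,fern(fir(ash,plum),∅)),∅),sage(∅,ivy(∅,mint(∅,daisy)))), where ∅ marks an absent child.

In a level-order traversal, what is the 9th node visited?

Level-order visits nodes level by level from the root, left to right within each level.
Level 0: lime
Level 1: lily, sage
Level 2: tulip, ivy
Level 3: reed, fern, mint
Level 4: fir, daisy
Level 5: ash, plum
Full level-order sequence: lime, lily, sage, tulip, ivy, reed, fern, mint, fir, daisy, ash, plum.

fir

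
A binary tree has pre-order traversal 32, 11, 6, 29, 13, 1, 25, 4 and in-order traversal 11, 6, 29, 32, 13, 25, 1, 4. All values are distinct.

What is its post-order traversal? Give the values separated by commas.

29, 6, 11, 25, 4, 1, 13, 32

The first element of pre-order is the root; it splits in-order into left and right subtrees.
Root 32: left subtree has 3 nodes {11, 6, 29}, right has 4 {13, 25, 1, 4}.
  Root 11: left subtree has 0 nodes { }, right has 2 {6, 29}.
    Root 6: left subtree has 0 nodes { }, right has 1 {29}.
  Root 13: left subtree has 0 nodes { }, right has 3 {25, 1, 4}.
    Root 1: left subtree has 1 node {25}, right has 1 {4}.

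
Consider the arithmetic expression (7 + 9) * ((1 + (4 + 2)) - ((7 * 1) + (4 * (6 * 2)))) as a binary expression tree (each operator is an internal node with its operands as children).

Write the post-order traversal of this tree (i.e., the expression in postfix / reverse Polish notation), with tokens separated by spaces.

7 9 + 1 4 2 + + 7 1 * 4 6 2 * * + - *

Post-order on an expression tree gives postfix notation: for each operator, emit left operand, right operand, then the operator.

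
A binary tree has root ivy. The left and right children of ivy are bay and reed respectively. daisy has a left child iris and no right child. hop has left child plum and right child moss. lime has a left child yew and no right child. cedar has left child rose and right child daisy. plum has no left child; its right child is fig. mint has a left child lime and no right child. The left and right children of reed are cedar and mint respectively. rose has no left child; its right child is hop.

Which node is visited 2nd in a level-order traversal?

Level-order visits nodes level by level from the root, left to right within each level.
Level 0: ivy
Level 1: bay, reed
Level 2: cedar, mint
Level 3: rose, daisy, lime
Level 4: hop, iris, yew
Level 5: plum, moss
Level 6: fig
Full level-order sequence: ivy, bay, reed, cedar, mint, rose, daisy, lime, hop, iris, yew, plum, moss, fig.

bay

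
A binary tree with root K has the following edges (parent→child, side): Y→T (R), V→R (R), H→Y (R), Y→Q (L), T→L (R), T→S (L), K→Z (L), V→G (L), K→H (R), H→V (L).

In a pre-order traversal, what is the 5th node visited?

G

Pre-order visits the node, then its left subtree, then its right subtree.
Visit K.
At K: go left to Z.
  Z is a leaf — visit Z.
At K: go right to H.
  Visit H.
  At H: go left to V.
    Visit V.
    At V: go left to G.
      G is a leaf — visit G.
    At V: go right to R.
      R is a leaf — visit R.
  At H: go right to Y.
    Visit Y.
    At Y: go left to Q.
      Q is a leaf — visit Q.
    At Y: go right to T.
      Visit T.
      At T: go left to S.
        S is a leaf — visit S.
      At T: go right to L.
        L is a leaf — visit L.
Full pre-order sequence: K, Z, H, V, G, R, Y, Q, T, S, L.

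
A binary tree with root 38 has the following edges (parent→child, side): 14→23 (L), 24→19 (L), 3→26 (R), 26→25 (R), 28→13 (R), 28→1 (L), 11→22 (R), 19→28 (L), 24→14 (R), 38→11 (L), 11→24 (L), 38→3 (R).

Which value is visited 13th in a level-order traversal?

Level-order visits nodes level by level from the root, left to right within each level.
Level 0: 38
Level 1: 11, 3
Level 2: 24, 22, 26
Level 3: 19, 14, 25
Level 4: 28, 23
Level 5: 1, 13
Full level-order sequence: 38, 11, 3, 24, 22, 26, 19, 14, 25, 28, 23, 1, 13.

13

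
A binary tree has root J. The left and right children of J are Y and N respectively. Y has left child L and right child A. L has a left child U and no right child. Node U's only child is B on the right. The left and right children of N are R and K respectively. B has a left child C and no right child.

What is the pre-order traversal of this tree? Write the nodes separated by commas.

Pre-order visits the node, then its left subtree, then its right subtree.
Visit J.
At J: go left to Y.
  Visit Y.
  At Y: go left to L.
    Visit L.
    At L: go left to U.
      Visit U.
      At U: no left child.
      At U: go right to B.
        Visit B.
        At B: go left to C.
          C is a leaf — visit C.
        At B: no right child.
    At L: no right child.
  At Y: go right to A.
    A is a leaf — visit A.
At J: go right to N.
  Visit N.
  At N: go left to R.
    R is a leaf — visit R.
  At N: go right to K.
    K is a leaf — visit K.

J, Y, L, U, B, C, A, N, R, K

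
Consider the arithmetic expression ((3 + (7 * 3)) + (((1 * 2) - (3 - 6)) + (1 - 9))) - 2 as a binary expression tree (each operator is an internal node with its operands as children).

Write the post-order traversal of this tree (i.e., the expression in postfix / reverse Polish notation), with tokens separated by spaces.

Post-order on an expression tree gives postfix notation: for each operator, emit left operand, right operand, then the operator.

3 7 3 * + 1 2 * 3 6 - - 1 9 - + + 2 -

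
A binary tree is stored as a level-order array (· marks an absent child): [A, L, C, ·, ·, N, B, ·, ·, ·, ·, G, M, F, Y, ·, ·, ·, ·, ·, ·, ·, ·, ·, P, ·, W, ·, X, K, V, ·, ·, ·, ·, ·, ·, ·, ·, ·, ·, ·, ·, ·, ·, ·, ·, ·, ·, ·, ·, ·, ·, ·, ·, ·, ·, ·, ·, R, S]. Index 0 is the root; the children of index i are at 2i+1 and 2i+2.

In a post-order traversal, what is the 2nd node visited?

Post-order visits the left subtree, then the right subtree, then the node.
At A: go left to L.
  L is a leaf — visit L.
At A: go right to C.
  At C: go left to N.
    At N: go left to G.
      At G: no left child.
      At G: go right to P.
        P is a leaf — visit P.
      Visit G.
    At N: go right to M.
      At M: no left child.
      At M: go right to W.
        W is a leaf — visit W.
      Visit M.
    Visit N.
  At C: go right to B.
    At B: go left to F.
      At F: no left child.
      At F: go right to X.
        X is a leaf — visit X.
      Visit F.
    At B: go right to Y.
      At Y: go left to K.
        At K: go left to R.
          R is a leaf — visit R.
        At K: go right to S.
          S is a leaf — visit S.
        Visit K.
      At Y: go right to V.
        V is a leaf — visit V.
      Visit Y.
    Visit B.
  Visit C.
Visit A.
Full post-order sequence: L, P, G, W, M, N, X, F, R, S, K, V, Y, B, C, A.

P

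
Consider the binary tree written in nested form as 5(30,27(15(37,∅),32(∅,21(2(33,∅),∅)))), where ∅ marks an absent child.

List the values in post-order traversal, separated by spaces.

30 37 15 33 2 21 32 27 5

Post-order visits the left subtree, then the right subtree, then the node.
At 5: go left to 30.
  30 is a leaf — visit 30.
At 5: go right to 27.
  At 27: go left to 15.
    At 15: go left to 37.
      37 is a leaf — visit 37.
    At 15: no right child.
    Visit 15.
  At 27: go right to 32.
    At 32: no left child.
    At 32: go right to 21.
      At 21: go left to 2.
        At 2: go left to 33.
          33 is a leaf — visit 33.
        At 2: no right child.
        Visit 2.
      At 21: no right child.
      Visit 21.
    Visit 32.
  Visit 27.
Visit 5.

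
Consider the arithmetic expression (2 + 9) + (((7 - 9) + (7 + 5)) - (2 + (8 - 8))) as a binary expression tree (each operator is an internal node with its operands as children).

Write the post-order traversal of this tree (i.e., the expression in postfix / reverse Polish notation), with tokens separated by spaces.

Post-order on an expression tree gives postfix notation: for each operator, emit left operand, right operand, then the operator.

2 9 + 7 9 - 7 5 + + 2 8 8 - + - +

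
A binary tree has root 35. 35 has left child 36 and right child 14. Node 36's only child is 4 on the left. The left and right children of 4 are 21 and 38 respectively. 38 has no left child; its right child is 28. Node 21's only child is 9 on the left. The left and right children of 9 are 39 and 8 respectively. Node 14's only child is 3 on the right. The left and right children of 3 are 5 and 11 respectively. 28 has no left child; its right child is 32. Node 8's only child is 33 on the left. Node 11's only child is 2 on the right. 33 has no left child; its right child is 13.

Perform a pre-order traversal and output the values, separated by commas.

Pre-order visits the node, then its left subtree, then its right subtree.
Visit 35.
At 35: go left to 36.
  Visit 36.
  At 36: go left to 4.
    Visit 4.
    At 4: go left to 21.
      Visit 21.
      At 21: go left to 9.
        Visit 9.
        At 9: go left to 39.
          39 is a leaf — visit 39.
        At 9: go right to 8.
          Visit 8.
          At 8: go left to 33.
            Visit 33.
            At 33: no left child.
            At 33: go right to 13.
              13 is a leaf — visit 13.
          At 8: no right child.
      At 21: no right child.
    At 4: go right to 38.
      Visit 38.
      At 38: no left child.
      At 38: go right to 28.
        Visit 28.
        At 28: no left child.
        At 28: go right to 32.
          32 is a leaf — visit 32.
  At 36: no right child.
At 35: go right to 14.
  Visit 14.
  At 14: no left child.
  At 14: go right to 3.
    Visit 3.
    At 3: go left to 5.
      5 is a leaf — visit 5.
    At 3: go right to 11.
      Visit 11.
      At 11: no left child.
      At 11: go right to 2.
        2 is a leaf — visit 2.

35, 36, 4, 21, 9, 39, 8, 33, 13, 38, 28, 32, 14, 3, 5, 11, 2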